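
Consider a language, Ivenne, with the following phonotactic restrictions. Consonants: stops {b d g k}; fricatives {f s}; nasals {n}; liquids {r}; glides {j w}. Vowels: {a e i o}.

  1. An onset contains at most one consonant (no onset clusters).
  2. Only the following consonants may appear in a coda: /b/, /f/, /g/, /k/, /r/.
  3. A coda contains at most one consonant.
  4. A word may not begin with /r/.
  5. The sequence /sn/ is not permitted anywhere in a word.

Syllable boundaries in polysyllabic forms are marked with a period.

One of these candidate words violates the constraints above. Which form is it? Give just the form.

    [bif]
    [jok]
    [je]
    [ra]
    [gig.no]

[bif] — σ1 onset /b/, coda /f/ ok → phonotactically legal
[jok] — σ1 onset /j/, coda /k/ ok → phonotactically legal
[je] — σ1 onset /j/, coda /∅/ ok → phonotactically legal
[ra] — violates constraint 4: word begins with /r/ → phonotactically illegal
[gig.no] — σ1 onset /g/, coda /g/ ok; σ2 onset /n/, coda /∅/ ok → phonotactically legal

[ra]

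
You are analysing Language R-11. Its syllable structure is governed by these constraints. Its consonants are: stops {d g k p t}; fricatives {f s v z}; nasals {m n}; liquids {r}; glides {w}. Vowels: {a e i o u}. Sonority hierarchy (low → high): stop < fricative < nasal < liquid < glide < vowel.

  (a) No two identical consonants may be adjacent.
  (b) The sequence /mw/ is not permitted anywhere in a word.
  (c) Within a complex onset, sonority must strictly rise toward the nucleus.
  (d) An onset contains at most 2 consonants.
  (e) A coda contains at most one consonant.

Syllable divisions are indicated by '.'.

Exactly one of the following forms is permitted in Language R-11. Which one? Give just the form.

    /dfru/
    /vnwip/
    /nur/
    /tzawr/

/nur/

/dfru/ — violates constraint (d): syllable 1 onset /dfr/ has 3 consonants (> 2) → not permitted
/vnwip/ — violates constraint (d): syllable 1 onset /vnw/ has 3 consonants (> 2) → not permitted
/nur/ — σ1 onset /n/, coda /r/ ok → permitted
/tzawr/ — violates constraint (e): syllable 1 coda /wr/ has 2 consonants (> 1) → not permitted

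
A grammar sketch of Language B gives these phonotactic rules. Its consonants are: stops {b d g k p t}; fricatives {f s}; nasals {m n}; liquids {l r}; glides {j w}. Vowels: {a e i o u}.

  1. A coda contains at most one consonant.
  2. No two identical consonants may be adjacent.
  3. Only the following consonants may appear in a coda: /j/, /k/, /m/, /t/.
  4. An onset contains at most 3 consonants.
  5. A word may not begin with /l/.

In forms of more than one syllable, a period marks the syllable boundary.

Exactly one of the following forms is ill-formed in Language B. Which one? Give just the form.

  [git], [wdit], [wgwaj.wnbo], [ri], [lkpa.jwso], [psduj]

[git] — σ1 onset /g/, coda /t/ ok → well-formed
[wdit] — σ1 onset /wd/ (2C), coda /t/ ok → well-formed
[wgwaj.wnbo] — σ1 onset /wgw/ (3C), coda /j/ ok; σ2 onset /wnb/ (3C), coda /∅/ ok → well-formed
[ri] — σ1 onset /r/, coda /∅/ ok → well-formed
[lkpa.jwso] — violates constraint 5: word begins with /l/ → ill-formed
[psduj] — σ1 onset /psd/ (3C), coda /j/ ok → well-formed

[lkpa.jwso]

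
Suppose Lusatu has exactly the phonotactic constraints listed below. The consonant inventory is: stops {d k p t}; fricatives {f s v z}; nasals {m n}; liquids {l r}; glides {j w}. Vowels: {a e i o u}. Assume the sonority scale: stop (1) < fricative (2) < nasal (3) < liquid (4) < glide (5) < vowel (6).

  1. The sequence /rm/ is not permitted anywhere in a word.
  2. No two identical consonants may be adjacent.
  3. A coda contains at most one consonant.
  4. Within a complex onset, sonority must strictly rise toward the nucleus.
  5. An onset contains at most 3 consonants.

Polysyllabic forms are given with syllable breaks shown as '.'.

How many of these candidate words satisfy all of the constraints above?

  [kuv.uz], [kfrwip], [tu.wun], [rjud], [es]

4

[kuv.uz] — σ1 onset /k/, coda /v/ ok; σ2 onset /∅/, coda /z/ ok → permitted
[kfrwip] — violates constraint 5: syllable 1 onset /kfrw/ has 4 consonants (> 3) → not permitted
[tu.wun] — σ1 onset /t/, coda /∅/ ok; σ2 onset /w/, coda /n/ ok → permitted
[rjud] — σ1 onset /rj/ (4→5 rises), coda /d/ ok → permitted
[es] — σ1 onset /∅/, coda /s/ ok → permitted
Permitted: [kuv.uz], [tu.wun], [rjud], [es] → 4.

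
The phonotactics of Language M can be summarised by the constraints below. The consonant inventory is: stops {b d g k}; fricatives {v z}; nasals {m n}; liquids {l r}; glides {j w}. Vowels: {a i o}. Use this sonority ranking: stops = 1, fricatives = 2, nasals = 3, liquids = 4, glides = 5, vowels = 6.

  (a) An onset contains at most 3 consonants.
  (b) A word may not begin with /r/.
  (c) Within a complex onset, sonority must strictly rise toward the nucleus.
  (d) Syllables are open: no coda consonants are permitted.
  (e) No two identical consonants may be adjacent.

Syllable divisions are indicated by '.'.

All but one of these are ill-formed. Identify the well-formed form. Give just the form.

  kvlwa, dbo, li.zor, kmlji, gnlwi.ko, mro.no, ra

kvlwa — violates constraint (a): syllable 1 onset /kvlw/ has 4 consonants (> 3) → ill-formed
dbo — violates constraint (c): syllable 1 onset /db/: /d/ (stop, 1) → /b/ (stop, 1) does not rise → ill-formed
li.zor — violates constraint (d): syllable 2 coda /r/ has 1 consonant (> 0) → ill-formed
kmlji — violates constraint (a): syllable 1 onset /kmlj/ has 4 consonants (> 3) → ill-formed
gnlwi.ko — violates constraint (a): syllable 1 onset /gnlw/ has 4 consonants (> 3) → ill-formed
mro.no — σ1 onset /mr/ (3→4 rises), coda /∅/ ok; σ2 onset /n/, coda /∅/ ok → well-formed
ra — violates constraint (b): word begins with /r/ → ill-formed

mro.no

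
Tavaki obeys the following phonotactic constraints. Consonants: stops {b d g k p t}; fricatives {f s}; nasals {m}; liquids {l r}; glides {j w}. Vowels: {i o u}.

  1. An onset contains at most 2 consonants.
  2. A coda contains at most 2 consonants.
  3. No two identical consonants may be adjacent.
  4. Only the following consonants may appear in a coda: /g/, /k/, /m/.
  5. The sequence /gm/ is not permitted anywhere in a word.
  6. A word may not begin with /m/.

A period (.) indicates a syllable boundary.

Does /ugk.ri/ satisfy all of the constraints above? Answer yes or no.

yes

/ugk.ri/ — σ1 onset /∅/, coda /gk/ (2C) ok; σ2 onset /r/, coda /∅/ ok → phonotactically legal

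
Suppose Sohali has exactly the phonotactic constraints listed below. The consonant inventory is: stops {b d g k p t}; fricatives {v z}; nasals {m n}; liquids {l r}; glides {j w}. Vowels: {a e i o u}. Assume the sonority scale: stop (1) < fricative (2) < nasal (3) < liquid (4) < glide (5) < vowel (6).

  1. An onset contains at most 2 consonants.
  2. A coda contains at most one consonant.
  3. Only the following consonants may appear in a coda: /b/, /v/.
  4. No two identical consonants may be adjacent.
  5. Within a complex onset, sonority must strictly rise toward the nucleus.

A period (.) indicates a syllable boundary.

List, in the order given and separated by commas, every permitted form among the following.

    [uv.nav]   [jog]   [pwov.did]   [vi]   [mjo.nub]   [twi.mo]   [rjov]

[uv.nav], [vi], [mjo.nub], [twi.mo], [rjov]

[uv.nav] — σ1 onset /∅/, coda /v/ ok; σ2 onset /n/, coda /v/ ok → permitted
[jog] — violates constraint 3: syllable 1 coda contains /g/, which is not a licensed coda consonant → not permitted
[pwov.did] — violates constraint 3: syllable 2 coda contains /d/, which is not a licensed coda consonant → not permitted
[vi] — σ1 onset /v/, coda /∅/ ok → permitted
[mjo.nub] — σ1 onset /mj/ (3→5 rises), coda /∅/ ok; σ2 onset /n/, coda /b/ ok → permitted
[twi.mo] — σ1 onset /tw/ (1→5 rises), coda /∅/ ok; σ2 onset /m/, coda /∅/ ok → permitted
[rjov] — σ1 onset /rj/ (4→5 rises), coda /v/ ok → permitted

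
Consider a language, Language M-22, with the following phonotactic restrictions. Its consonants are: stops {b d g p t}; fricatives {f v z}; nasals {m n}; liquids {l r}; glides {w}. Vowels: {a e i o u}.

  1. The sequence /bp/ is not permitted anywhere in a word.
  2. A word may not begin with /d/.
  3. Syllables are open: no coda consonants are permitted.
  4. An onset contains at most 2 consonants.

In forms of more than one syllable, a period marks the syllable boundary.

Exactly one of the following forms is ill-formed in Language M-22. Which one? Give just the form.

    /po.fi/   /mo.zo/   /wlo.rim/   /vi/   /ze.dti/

/po.fi/ — σ1 onset /p/, coda /∅/ ok; σ2 onset /f/, coda /∅/ ok → well-formed
/mo.zo/ — σ1 onset /m/, coda /∅/ ok; σ2 onset /z/, coda /∅/ ok → well-formed
/wlo.rim/ — violates constraint 3: syllable 2 coda /m/ has 1 consonant (> 0) → ill-formed
/vi/ — σ1 onset /v/, coda /∅/ ok → well-formed
/ze.dti/ — σ1 onset /z/, coda /∅/ ok; σ2 onset /dt/ (2C), coda /∅/ ok → well-formed

/wlo.rim/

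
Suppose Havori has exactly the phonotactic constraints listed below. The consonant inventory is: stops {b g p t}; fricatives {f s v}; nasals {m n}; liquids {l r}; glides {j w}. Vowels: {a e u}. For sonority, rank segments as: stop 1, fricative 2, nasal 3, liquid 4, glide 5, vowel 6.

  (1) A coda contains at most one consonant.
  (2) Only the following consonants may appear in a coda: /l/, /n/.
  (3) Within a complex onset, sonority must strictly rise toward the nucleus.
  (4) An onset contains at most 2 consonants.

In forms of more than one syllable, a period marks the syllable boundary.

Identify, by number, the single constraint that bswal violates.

4

bswal: syllable 1 onset /bsw/ has 3 consonants (> 2).
This is a violation of constraint 4: "An onset contains at most 2 consonants."
The remaining constraints (1, 2, 3) are satisfied.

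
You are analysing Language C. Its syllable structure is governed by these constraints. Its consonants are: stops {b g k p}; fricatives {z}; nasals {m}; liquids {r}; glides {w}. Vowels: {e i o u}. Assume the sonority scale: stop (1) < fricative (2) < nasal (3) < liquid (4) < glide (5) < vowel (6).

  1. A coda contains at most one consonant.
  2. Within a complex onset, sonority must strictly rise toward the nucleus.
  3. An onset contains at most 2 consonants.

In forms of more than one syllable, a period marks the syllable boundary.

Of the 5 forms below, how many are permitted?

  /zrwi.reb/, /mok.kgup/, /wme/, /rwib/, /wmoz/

/zrwi.reb/ — violates constraint 3: syllable 1 onset /zrw/ has 3 consonants (> 2) → not permitted
/mok.kgup/ — violates constraint 2: syllable 2 onset /kg/: /k/ (stop, 1) → /g/ (stop, 1) does not rise → not permitted
/wme/ — violates constraint 2: syllable 1 onset /wm/: /w/ (glide, 5) → /m/ (nasal, 3) does not rise → not permitted
/rwib/ — σ1 onset /rw/ (4→5 rises), coda /b/ ok → permitted
/wmoz/ — violates constraint 2: syllable 1 onset /wm/: /w/ (glide, 5) → /m/ (nasal, 3) does not rise → not permitted
Permitted: /rwib/ → 1.

1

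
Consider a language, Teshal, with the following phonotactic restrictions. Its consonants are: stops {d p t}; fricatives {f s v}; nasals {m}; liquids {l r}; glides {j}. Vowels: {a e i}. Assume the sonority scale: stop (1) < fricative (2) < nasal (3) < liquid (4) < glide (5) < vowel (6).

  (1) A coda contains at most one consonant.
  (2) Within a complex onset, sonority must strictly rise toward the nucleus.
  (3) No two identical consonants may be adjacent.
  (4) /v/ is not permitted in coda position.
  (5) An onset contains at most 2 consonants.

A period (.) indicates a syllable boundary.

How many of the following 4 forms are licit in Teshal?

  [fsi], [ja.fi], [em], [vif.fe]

2

[fsi] — violates constraint 2: syllable 1 onset /fs/: /f/ (fricative, 2) → /s/ (fricative, 2) does not rise → illicit
[ja.fi] — σ1 onset /j/, coda /∅/ ok; σ2 onset /f/, coda /∅/ ok → licit
[em] — σ1 onset /∅/, coda /m/ ok → licit
[vif.fe] — violates constraint 3: adjacent identical consonants /ff/ → illicit
Licit: [ja.fi], [em] → 2.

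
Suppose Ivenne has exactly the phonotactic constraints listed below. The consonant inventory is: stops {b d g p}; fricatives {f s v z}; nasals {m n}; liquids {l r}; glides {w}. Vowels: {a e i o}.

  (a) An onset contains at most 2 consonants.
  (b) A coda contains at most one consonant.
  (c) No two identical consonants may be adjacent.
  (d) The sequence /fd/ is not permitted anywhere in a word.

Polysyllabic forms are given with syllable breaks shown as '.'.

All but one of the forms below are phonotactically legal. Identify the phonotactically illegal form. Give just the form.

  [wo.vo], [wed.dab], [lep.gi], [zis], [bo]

[wo.vo] — σ1 onset /w/, coda /∅/ ok; σ2 onset /v/, coda /∅/ ok → phonotactically legal
[wed.dab] — violates constraint (c): adjacent identical consonants /dd/ → phonotactically illegal
[lep.gi] — σ1 onset /l/, coda /p/ ok; σ2 onset /g/, coda /∅/ ok → phonotactically legal
[zis] — σ1 onset /z/, coda /s/ ok → phonotactically legal
[bo] — σ1 onset /b/, coda /∅/ ok → phonotactically legal

[wed.dab]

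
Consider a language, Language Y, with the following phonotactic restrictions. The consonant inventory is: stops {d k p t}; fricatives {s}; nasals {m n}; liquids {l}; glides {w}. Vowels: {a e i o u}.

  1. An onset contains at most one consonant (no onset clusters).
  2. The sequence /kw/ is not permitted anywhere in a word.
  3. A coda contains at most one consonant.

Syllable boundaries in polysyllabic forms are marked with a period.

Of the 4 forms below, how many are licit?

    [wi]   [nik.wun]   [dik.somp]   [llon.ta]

1

[wi] — σ1 onset /w/, coda /∅/ ok → licit
[nik.wun] — violates constraint 2: contains banned sequence /kw/ → illicit
[dik.somp] — violates constraint 3: syllable 2 coda /mp/ has 2 consonants (> 1) → illicit
[llon.ta] — violates constraint 1: syllable 1 onset /ll/ has 2 consonants (> 1) → illicit
Licit: [wi] → 1.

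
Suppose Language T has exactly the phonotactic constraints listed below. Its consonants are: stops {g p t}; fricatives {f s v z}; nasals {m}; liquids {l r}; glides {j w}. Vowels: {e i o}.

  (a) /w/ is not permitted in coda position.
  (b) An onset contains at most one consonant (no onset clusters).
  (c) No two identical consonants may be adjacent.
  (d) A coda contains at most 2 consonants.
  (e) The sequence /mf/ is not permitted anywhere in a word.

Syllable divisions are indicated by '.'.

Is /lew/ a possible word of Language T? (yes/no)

/lew/ — violates constraint (a): syllable 1 coda contains /w/ → not permitted

no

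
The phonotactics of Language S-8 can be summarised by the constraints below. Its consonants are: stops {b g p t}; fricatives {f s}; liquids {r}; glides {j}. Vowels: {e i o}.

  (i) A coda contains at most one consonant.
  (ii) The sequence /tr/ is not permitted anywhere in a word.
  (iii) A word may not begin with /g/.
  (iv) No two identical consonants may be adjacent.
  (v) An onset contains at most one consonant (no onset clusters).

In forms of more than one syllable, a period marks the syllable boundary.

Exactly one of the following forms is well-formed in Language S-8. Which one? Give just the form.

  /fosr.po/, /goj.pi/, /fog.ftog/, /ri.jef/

/ri.jef/

/fosr.po/ — violates constraint (i): syllable 1 coda /sr/ has 2 consonants (> 1) → ill-formed
/goj.pi/ — violates constraint (iii): word begins with /g/ → ill-formed
/fog.ftog/ — violates constraint (v): syllable 2 onset /ft/ has 2 consonants (> 1) → ill-formed
/ri.jef/ — σ1 onset /r/, coda /∅/ ok; σ2 onset /j/, coda /f/ ok → well-formed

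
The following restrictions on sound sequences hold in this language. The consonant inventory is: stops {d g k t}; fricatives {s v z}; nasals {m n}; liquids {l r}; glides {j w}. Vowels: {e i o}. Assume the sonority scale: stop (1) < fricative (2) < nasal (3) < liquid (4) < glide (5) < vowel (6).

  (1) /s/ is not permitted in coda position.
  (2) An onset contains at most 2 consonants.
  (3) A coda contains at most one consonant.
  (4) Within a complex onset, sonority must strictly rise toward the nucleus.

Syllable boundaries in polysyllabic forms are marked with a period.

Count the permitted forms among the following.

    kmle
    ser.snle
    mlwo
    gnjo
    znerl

0

kmle — violates constraint 2: syllable 1 onset /kml/ has 3 consonants (> 2) → not permitted
ser.snle — violates constraint 2: syllable 2 onset /snl/ has 3 consonants (> 2) → not permitted
mlwo — violates constraint 2: syllable 1 onset /mlw/ has 3 consonants (> 2) → not permitted
gnjo — violates constraint 2: syllable 1 onset /gnj/ has 3 consonants (> 2) → not permitted
znerl — violates constraint 3: syllable 1 coda /rl/ has 2 consonants (> 1) → not permitted
No form is permitted → 0.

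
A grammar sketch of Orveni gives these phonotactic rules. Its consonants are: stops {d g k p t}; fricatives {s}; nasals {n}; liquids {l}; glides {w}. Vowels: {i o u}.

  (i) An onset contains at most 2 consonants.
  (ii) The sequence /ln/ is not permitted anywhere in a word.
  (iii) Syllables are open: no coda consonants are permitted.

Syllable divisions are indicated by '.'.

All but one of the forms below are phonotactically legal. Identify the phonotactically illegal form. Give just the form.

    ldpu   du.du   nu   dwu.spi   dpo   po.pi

ldpu — violates constraint (i): syllable 1 onset /ldp/ has 3 consonants (> 2) → phonotactically illegal
du.du — σ1 onset /d/, coda /∅/ ok; σ2 onset /d/, coda /∅/ ok → phonotactically legal
nu — σ1 onset /n/, coda /∅/ ok → phonotactically legal
dwu.spi — σ1 onset /dw/ (2C), coda /∅/ ok; σ2 onset /sp/ (2C), coda /∅/ ok → phonotactically legal
dpo — σ1 onset /dp/ (2C), coda /∅/ ok → phonotactically legal
po.pi — σ1 onset /p/, coda /∅/ ok; σ2 onset /p/, coda /∅/ ok → phonotactically legal

ldpu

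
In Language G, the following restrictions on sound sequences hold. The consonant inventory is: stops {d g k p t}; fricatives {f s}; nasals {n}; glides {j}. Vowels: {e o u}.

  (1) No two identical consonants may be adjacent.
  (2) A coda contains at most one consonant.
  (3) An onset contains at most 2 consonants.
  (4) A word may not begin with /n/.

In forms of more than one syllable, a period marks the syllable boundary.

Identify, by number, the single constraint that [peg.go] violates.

1

[peg.go]: adjacent identical consonants /gg/.
This is a violation of constraint 1: "No two identical consonants may be adjacent."
The remaining constraints (2, 3, 4) are satisfied.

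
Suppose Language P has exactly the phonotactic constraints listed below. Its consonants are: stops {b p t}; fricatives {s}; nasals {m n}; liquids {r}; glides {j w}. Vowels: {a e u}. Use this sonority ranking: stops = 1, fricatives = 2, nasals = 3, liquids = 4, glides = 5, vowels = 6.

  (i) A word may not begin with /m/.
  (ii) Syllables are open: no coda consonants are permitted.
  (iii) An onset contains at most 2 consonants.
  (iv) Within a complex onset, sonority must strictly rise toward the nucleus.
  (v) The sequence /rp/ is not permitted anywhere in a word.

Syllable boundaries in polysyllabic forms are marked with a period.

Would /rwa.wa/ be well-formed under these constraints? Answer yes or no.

/rwa.wa/ — σ1 onset /rw/ (4→5 rises), coda /∅/ ok; σ2 onset /w/, coda /∅/ ok → well-formed

yes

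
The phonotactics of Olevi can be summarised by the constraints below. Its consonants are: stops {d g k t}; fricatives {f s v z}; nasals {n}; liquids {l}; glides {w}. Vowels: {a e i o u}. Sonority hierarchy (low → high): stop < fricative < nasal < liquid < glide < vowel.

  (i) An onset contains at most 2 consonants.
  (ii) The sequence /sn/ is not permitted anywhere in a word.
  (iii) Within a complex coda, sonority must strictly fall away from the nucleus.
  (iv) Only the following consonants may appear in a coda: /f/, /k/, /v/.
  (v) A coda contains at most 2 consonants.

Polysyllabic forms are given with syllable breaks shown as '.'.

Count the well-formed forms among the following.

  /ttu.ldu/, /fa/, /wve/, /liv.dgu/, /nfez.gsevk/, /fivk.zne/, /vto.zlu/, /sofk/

7

/ttu.ldu/ — σ1 onset /tt/ (2C), coda /∅/ ok; σ2 onset /ld/ (2C), coda /∅/ ok → well-formed
/fa/ — σ1 onset /f/, coda /∅/ ok → well-formed
/wve/ — σ1 onset /wv/ (2C), coda /∅/ ok → well-formed
/liv.dgu/ — σ1 onset /l/, coda /v/ ok; σ2 onset /dg/ (2C), coda /∅/ ok → well-formed
/nfez.gsevk/ — violates constraint (iv): syllable 1 coda contains /z/, which is not a licensed coda consonant → ill-formed
/fivk.zne/ — σ1 onset /f/, coda /vk/ (2→1 falls) ok; σ2 onset /zn/ (2C), coda /∅/ ok → well-formed
/vto.zlu/ — σ1 onset /vt/ (2C), coda /∅/ ok; σ2 onset /zl/ (2C), coda /∅/ ok → well-formed
/sofk/ — σ1 onset /s/, coda /fk/ (2→1 falls) ok → well-formed
Well-formed: /ttu.ldu/, /fa/, /wve/, /liv.dgu/, /fivk.zne/, /vto.zlu/, /sofk/ → 7.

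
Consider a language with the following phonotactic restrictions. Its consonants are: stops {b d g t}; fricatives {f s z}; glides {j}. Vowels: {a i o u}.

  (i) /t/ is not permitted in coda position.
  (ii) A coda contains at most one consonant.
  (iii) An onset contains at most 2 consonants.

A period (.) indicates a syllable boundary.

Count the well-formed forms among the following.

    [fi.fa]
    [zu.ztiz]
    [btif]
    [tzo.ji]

4

[fi.fa] — σ1 onset /f/, coda /∅/ ok; σ2 onset /f/, coda /∅/ ok → well-formed
[zu.ztiz] — σ1 onset /z/, coda /∅/ ok; σ2 onset /zt/ (2C), coda /z/ ok → well-formed
[btif] — σ1 onset /bt/ (2C), coda /f/ ok → well-formed
[tzo.ji] — σ1 onset /tz/ (2C), coda /∅/ ok; σ2 onset /j/, coda /∅/ ok → well-formed
Well-formed: [fi.fa], [zu.ztiz], [btif], [tzo.ji] → 4.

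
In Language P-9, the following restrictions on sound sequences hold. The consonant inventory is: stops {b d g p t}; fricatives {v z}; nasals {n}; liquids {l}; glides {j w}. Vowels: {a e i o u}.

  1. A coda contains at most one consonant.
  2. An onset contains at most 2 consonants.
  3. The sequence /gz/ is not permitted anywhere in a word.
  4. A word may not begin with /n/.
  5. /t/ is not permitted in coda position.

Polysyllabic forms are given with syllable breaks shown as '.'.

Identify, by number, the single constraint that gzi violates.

gzi: contains banned sequence /gz/.
This is a violation of constraint 3: "The sequence /gz/ is not permitted anywhere in a word."
The remaining constraints (1, 2, 4, 5) are satisfied.

3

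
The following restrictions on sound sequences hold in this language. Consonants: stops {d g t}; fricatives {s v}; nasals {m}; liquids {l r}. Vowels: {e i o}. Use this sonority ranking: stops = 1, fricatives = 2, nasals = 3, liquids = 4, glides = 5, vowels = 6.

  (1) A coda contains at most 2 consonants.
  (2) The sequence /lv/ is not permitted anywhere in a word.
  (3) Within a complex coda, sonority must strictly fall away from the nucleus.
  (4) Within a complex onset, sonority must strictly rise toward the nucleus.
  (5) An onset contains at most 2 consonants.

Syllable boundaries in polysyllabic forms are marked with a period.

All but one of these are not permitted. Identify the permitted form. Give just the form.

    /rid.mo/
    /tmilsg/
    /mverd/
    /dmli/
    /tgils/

/rid.mo/

/rid.mo/ — σ1 onset /r/, coda /d/ ok; σ2 onset /m/, coda /∅/ ok → permitted
/tmilsg/ — violates constraint 1: syllable 1 coda /lsg/ has 3 consonants (> 2) → not permitted
/mverd/ — violates constraint 4: syllable 1 onset /mv/: /m/ (nasal, 3) → /v/ (fricative, 2) does not rise → not permitted
/dmli/ — violates constraint 5: syllable 1 onset /dml/ has 3 consonants (> 2) → not permitted
/tgils/ — violates constraint 4: syllable 1 onset /tg/: /t/ (stop, 1) → /g/ (stop, 1) does not rise → not permitted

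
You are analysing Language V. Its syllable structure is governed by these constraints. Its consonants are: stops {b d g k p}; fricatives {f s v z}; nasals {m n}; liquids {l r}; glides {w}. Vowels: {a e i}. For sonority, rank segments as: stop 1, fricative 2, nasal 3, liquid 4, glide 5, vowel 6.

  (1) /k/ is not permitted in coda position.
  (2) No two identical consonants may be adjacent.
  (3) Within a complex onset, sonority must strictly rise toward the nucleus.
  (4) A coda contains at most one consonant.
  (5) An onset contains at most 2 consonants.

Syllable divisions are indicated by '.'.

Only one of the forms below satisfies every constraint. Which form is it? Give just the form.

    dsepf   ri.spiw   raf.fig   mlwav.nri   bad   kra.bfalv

bad

dsepf — violates constraint 4: syllable 1 coda /pf/ has 2 consonants (> 1) → not permitted
ri.spiw — violates constraint 3: syllable 2 onset /sp/: /s/ (fricative, 2) → /p/ (stop, 1) does not rise → not permitted
raf.fig — violates constraint 2: adjacent identical consonants /ff/ → not permitted
mlwav.nri — violates constraint 5: syllable 1 onset /mlw/ has 3 consonants (> 2) → not permitted
bad — σ1 onset /b/, coda /d/ ok → permitted
kra.bfalv — violates constraint 4: syllable 2 coda /lv/ has 2 consonants (> 1) → not permitted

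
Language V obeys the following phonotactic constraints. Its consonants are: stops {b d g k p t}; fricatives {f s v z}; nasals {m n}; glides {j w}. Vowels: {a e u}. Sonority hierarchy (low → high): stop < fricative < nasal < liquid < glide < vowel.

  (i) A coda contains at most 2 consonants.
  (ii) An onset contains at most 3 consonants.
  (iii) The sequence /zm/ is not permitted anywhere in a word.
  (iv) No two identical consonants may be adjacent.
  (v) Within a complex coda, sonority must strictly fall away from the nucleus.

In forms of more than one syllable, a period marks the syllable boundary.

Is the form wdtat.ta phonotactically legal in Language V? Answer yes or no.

wdtat.ta — violates constraint (iv): adjacent identical consonants /tt/ → phonotactically illegal

no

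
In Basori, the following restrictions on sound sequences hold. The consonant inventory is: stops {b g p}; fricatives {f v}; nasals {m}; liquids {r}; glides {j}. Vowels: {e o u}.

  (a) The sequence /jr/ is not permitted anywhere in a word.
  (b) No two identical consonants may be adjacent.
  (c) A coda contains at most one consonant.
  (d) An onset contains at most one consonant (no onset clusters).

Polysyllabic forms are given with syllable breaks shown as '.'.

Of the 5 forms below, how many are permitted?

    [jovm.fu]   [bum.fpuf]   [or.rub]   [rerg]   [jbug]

[jovm.fu] — violates constraint (c): syllable 1 coda /vm/ has 2 consonants (> 1) → not permitted
[bum.fpuf] — violates constraint (d): syllable 2 onset /fp/ has 2 consonants (> 1) → not permitted
[or.rub] — violates constraint (b): adjacent identical consonants /rr/ → not permitted
[rerg] — violates constraint (c): syllable 1 coda /rg/ has 2 consonants (> 1) → not permitted
[jbug] — violates constraint (d): syllable 1 onset /jb/ has 2 consonants (> 1) → not permitted
No form is permitted → 0.

0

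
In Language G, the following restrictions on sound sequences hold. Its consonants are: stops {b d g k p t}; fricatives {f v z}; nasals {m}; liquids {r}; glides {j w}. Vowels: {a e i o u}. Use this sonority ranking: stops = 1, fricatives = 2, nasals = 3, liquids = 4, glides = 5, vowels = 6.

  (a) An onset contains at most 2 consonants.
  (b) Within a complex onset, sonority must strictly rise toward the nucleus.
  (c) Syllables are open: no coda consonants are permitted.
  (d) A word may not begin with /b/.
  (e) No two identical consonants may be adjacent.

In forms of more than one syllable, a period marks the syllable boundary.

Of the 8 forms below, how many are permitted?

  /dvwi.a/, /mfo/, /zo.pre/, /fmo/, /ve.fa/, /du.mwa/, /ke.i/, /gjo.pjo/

/dvwi.a/ — violates constraint (a): syllable 1 onset /dvw/ has 3 consonants (> 2) → not permitted
/mfo/ — violates constraint (b): syllable 1 onset /mf/: /m/ (nasal, 3) → /f/ (fricative, 2) does not rise → not permitted
/zo.pre/ — σ1 onset /z/, coda /∅/ ok; σ2 onset /pr/ (1→4 rises), coda /∅/ ok → permitted
/fmo/ — σ1 onset /fm/ (2→3 rises), coda /∅/ ok → permitted
/ve.fa/ — σ1 onset /v/, coda /∅/ ok; σ2 onset /f/, coda /∅/ ok → permitted
/du.mwa/ — σ1 onset /d/, coda /∅/ ok; σ2 onset /mw/ (3→5 rises), coda /∅/ ok → permitted
/ke.i/ — σ1 onset /k/, coda /∅/ ok; σ2 onset /∅/, coda /∅/ ok → permitted
/gjo.pjo/ — σ1 onset /gj/ (1→5 rises), coda /∅/ ok; σ2 onset /pj/ (1→5 rises), coda /∅/ ok → permitted
Permitted: /zo.pre/, /fmo/, /ve.fa/, /du.mwa/, /ke.i/, /gjo.pjo/ → 6.

6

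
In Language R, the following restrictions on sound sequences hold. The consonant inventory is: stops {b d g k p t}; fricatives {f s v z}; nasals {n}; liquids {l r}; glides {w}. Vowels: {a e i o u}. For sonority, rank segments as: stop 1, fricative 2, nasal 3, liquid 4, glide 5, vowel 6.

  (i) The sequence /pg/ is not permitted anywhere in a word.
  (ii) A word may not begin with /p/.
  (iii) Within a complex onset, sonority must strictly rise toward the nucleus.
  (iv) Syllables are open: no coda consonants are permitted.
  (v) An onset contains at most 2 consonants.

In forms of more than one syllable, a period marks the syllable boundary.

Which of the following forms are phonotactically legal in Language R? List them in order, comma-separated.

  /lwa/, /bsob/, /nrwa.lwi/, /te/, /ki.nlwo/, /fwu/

/lwa/ — σ1 onset /lw/ (4→5 rises), coda /∅/ ok → phonotactically legal
/bsob/ — violates constraint (iv): syllable 1 coda /b/ has 1 consonant (> 0) → phonotactically illegal
/nrwa.lwi/ — violates constraint (v): syllable 1 onset /nrw/ has 3 consonants (> 2) → phonotactically illegal
/te/ — σ1 onset /t/, coda /∅/ ok → phonotactically legal
/ki.nlwo/ — violates constraint (v): syllable 2 onset /nlw/ has 3 consonants (> 2) → phonotactically illegal
/fwu/ — σ1 onset /fw/ (2→5 rises), coda /∅/ ok → phonotactically legal

/lwa/, /te/, /fwu/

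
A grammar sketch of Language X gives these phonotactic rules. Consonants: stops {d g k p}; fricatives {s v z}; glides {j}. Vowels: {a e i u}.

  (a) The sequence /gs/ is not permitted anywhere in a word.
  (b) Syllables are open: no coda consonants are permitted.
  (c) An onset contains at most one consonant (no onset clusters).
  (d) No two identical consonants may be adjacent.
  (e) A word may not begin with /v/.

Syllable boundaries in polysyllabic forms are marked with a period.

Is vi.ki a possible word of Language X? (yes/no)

vi.ki — violates constraint (e): word begins with /v/ → illicit

no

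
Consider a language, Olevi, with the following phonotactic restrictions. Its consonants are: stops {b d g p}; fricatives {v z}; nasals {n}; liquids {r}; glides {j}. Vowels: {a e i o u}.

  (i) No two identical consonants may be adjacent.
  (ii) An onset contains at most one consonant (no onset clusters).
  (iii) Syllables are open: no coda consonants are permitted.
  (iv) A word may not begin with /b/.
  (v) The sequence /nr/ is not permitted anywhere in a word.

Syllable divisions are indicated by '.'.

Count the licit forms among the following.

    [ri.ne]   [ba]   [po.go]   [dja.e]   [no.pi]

3

[ri.ne] — σ1 onset /r/, coda /∅/ ok; σ2 onset /n/, coda /∅/ ok → licit
[ba] — violates constraint (iv): word begins with /b/ → illicit
[po.go] — σ1 onset /p/, coda /∅/ ok; σ2 onset /g/, coda /∅/ ok → licit
[dja.e] — violates constraint (ii): syllable 1 onset /dj/ has 2 consonants (> 1) → illicit
[no.pi] — σ1 onset /n/, coda /∅/ ok; σ2 onset /p/, coda /∅/ ok → licit
Licit: [ri.ne], [po.go], [no.pi] → 3.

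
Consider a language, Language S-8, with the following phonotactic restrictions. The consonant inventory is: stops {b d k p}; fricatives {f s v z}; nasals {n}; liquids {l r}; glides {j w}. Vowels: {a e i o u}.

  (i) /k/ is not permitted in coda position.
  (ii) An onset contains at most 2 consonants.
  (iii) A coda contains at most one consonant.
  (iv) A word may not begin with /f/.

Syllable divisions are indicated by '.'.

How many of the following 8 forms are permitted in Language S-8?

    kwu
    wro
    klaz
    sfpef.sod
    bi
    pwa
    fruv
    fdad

5

kwu — σ1 onset /kw/ (2C), coda /∅/ ok → permitted
wro — σ1 onset /wr/ (2C), coda /∅/ ok → permitted
klaz — σ1 onset /kl/ (2C), coda /z/ ok → permitted
sfpef.sod — violates constraint (ii): syllable 1 onset /sfp/ has 3 consonants (> 2) → not permitted
bi — σ1 onset /b/, coda /∅/ ok → permitted
pwa — σ1 onset /pw/ (2C), coda /∅/ ok → permitted
fruv — violates constraint (iv): word begins with /f/ → not permitted
fdad — violates constraint (iv): word begins with /f/ → not permitted
Permitted: kwu, wro, klaz, bi, pwa → 5.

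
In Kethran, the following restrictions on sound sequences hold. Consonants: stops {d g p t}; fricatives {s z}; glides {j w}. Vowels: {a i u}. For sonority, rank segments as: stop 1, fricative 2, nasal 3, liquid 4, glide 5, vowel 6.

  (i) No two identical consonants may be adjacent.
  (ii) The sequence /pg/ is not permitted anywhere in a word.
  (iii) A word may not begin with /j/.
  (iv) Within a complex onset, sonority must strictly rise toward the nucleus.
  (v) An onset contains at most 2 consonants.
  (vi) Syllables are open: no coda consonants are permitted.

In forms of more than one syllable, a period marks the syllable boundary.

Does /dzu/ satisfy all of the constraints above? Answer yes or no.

/dzu/ — σ1 onset /dz/ (1→2 rises), coda /∅/ ok → phonotactically legal

yes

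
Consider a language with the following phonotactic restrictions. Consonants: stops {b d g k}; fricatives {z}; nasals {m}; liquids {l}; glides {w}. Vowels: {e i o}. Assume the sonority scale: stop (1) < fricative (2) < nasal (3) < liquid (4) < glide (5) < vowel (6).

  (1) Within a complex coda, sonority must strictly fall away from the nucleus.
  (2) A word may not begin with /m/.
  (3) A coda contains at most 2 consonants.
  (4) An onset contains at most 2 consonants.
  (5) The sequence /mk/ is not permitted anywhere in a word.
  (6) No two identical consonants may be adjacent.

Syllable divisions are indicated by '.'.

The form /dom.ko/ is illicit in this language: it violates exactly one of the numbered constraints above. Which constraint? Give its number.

5

/dom.ko/: contains banned sequence /mk/.
This is a violation of constraint 5: "The sequence /mk/ is not permitted anywhere in a word."
The remaining constraints (1, 2, 3, 4, 6) are satisfied.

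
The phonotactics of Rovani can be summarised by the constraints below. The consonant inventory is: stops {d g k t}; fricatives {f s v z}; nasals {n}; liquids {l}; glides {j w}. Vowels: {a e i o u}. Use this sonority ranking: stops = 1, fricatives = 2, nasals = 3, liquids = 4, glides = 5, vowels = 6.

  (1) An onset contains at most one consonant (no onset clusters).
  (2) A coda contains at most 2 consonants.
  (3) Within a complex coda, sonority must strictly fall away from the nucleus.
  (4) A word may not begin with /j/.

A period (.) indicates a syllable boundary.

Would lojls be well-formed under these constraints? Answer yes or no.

lojls — violates constraint 2: syllable 1 coda /jls/ has 3 consonants (> 2) → ill-formed

no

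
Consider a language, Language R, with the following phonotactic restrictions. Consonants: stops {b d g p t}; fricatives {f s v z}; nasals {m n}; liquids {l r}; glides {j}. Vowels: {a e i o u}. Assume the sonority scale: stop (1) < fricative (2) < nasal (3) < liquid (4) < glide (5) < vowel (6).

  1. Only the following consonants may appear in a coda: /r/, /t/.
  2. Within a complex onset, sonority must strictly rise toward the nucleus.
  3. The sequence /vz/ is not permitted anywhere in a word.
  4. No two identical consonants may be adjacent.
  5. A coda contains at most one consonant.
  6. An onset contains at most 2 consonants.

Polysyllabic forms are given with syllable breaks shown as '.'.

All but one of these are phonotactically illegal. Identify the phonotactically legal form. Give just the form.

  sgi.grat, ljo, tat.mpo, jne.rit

sgi.grat — violates constraint 2: syllable 1 onset /sg/: /s/ (fricative, 2) → /g/ (stop, 1) does not rise → phonotactically illegal
ljo — σ1 onset /lj/ (4→5 rises), coda /∅/ ok → phonotactically legal
tat.mpo — violates constraint 2: syllable 2 onset /mp/: /m/ (nasal, 3) → /p/ (stop, 1) does not rise → phonotactically illegal
jne.rit — violates constraint 2: syllable 1 onset /jn/: /j/ (glide, 5) → /n/ (nasal, 3) does not rise → phonotactically illegal

ljo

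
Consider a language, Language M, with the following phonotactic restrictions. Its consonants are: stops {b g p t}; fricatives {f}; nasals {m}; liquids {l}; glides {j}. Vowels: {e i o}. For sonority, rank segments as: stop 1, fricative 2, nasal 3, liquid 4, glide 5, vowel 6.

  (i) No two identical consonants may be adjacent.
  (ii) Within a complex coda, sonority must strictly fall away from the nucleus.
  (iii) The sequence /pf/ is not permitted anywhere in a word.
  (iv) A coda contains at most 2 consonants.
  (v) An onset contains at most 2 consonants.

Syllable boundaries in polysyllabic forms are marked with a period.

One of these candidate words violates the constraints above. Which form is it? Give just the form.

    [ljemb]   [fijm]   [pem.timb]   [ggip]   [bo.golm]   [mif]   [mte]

[ljemb] — σ1 onset /lj/ (2C), coda /mb/ (3→1 falls) ok → permitted
[fijm] — σ1 onset /f/, coda /jm/ (5→3 falls) ok → permitted
[pem.timb] — σ1 onset /p/, coda /m/ ok; σ2 onset /t/, coda /mb/ (3→1 falls) ok → permitted
[ggip] — violates constraint (i): adjacent identical consonants /gg/ → not permitted
[bo.golm] — σ1 onset /b/, coda /∅/ ok; σ2 onset /g/, coda /lm/ (4→3 falls) ok → permitted
[mif] — σ1 onset /m/, coda /f/ ok → permitted
[mte] — σ1 onset /mt/ (2C), coda /∅/ ok → permitted

[ggip]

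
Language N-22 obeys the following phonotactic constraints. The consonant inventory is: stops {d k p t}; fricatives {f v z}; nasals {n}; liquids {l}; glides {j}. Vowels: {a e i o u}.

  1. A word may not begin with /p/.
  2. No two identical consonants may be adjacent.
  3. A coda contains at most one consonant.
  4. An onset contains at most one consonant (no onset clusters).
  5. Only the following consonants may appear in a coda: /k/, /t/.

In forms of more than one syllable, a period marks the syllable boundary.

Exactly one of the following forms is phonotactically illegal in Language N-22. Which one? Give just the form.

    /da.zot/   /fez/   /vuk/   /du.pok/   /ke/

/fez/

/da.zot/ — σ1 onset /d/, coda /∅/ ok; σ2 onset /z/, coda /t/ ok → phonotactically legal
/fez/ — violates constraint 5: syllable 1 coda contains /z/, which is not a licensed coda consonant → phonotactically illegal
/vuk/ — σ1 onset /v/, coda /k/ ok → phonotactically legal
/du.pok/ — σ1 onset /d/, coda /∅/ ok; σ2 onset /p/, coda /k/ ok → phonotactically legal
/ke/ — σ1 onset /k/, coda /∅/ ok → phonotactically legal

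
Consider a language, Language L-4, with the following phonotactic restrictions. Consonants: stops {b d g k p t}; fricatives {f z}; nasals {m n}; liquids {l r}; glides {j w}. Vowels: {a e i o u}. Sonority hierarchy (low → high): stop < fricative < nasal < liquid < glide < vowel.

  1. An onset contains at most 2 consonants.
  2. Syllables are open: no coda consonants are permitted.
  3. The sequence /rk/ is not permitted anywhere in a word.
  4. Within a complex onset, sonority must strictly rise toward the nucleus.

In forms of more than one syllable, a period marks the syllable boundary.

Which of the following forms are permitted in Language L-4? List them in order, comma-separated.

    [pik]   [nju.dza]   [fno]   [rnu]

[pik] — violates constraint 2: syllable 1 coda /k/ has 1 consonant (> 0) → not permitted
[nju.dza] — σ1 onset /nj/ (3→5 rises), coda /∅/ ok; σ2 onset /dz/ (1→2 rises), coda /∅/ ok → permitted
[fno] — σ1 onset /fn/ (2→3 rises), coda /∅/ ok → permitted
[rnu] — violates constraint 4: syllable 1 onset /rn/: /r/ (liquid, 4) → /n/ (nasal, 3) does not rise → not permitted

[nju.dza], [fno]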